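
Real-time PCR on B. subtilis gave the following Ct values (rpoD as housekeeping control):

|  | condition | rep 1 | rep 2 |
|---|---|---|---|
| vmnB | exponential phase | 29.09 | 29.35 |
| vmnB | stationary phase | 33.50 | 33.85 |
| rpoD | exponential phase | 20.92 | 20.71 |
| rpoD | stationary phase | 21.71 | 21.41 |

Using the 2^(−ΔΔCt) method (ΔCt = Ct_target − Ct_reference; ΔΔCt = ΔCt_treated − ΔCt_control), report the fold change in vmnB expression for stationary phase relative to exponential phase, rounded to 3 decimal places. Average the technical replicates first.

0.076

Mean Ct: vmnB exponential phase 29.220; vmnB stationary phase 33.675; rpoD exponential phase 20.815; rpoD stationary phase 21.560
ΔCt(exponential phase) = 29.220 − 20.815 = 8.405
ΔCt(stationary phase) = 33.675 − 21.560 = 12.115
ΔΔCt = 12.115 − 8.405 = 3.710
Fold change = 2^(−3.710) = 0.0764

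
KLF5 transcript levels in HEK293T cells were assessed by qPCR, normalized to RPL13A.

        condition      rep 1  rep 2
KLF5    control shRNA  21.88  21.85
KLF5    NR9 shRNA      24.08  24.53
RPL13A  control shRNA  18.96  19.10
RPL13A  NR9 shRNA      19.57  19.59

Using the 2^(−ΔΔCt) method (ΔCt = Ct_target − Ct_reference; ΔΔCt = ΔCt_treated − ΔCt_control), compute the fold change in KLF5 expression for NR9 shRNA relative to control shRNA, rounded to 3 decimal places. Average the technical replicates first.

0.270

Mean Ct: KLF5 control shRNA 21.865; KLF5 NR9 shRNA 24.305; RPL13A control shRNA 19.030; RPL13A NR9 shRNA 19.580
ΔCt(control shRNA) = 21.865 − 19.030 = 2.835
ΔCt(NR9 shRNA) = 24.305 − 19.580 = 4.725
ΔΔCt = 4.725 − 2.835 = 1.890
Fold change = 2^(−1.890) = 0.2698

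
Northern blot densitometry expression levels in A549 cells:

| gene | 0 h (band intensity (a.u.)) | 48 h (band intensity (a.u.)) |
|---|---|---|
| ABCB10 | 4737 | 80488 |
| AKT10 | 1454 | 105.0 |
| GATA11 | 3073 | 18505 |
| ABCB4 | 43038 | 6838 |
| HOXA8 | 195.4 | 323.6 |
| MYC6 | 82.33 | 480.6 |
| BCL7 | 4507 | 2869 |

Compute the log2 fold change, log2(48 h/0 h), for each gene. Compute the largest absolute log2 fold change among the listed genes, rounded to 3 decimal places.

4.087

log2(80488/4737) = 4.087  (ABCB10)
log2(105.0/1454) = -3.792  (AKT10)
log2(18505/3073) = 2.590  (GATA11)
log2(6838/43038) = -2.654  (ABCB4)
log2(323.6/195.4) = 0.728  (HOXA8)
log2(480.6/82.33) = 2.545  (MYC6)
log2(2869/4507) = -0.652  (BCL7)
The largest magnitude belongs to ABCB10.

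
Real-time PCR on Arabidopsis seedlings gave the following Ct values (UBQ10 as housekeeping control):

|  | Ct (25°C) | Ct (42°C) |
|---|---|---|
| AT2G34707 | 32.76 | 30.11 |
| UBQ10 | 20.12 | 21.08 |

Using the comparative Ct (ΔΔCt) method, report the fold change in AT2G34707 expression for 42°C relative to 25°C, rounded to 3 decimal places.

ΔCt(25°C) = 32.760 − 20.120 = 12.640
ΔCt(42°C) = 30.110 − 21.080 = 9.030
ΔΔCt = 9.030 − 12.640 = -3.610
Fold change = 2^(−(-3.610)) = 2^3.610 = 12.2101

12.210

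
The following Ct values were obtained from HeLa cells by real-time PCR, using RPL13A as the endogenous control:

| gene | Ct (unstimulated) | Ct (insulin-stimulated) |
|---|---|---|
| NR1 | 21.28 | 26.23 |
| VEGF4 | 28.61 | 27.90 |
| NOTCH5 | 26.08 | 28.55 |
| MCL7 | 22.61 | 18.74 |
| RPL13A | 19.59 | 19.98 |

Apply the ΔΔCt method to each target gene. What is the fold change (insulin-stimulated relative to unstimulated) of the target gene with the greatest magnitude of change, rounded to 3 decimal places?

NR1: ΔΔCt = (26.23−19.98) − (21.28−19.59) = 6.25 − 1.69 = 4.56; fold change = 2^-4.56 = 0.042
VEGF4: ΔΔCt = (27.90−19.98) − (28.61−19.59) = 7.92 − 9.02 = -1.10; fold change = 2^1.10 = 2.144
NOTCH5: ΔΔCt = (28.55−19.98) − (26.08−19.59) = 8.57 − 6.49 = 2.08; fold change = 2^-2.08 = 0.237
MCL7: ΔΔCt = (18.74−19.98) − (22.61−19.59) = -1.24 − 3.02 = -4.26; fold change = 2^4.26 = 19.160
NR1 has the largest |ΔΔCt| = 4.56.

0.042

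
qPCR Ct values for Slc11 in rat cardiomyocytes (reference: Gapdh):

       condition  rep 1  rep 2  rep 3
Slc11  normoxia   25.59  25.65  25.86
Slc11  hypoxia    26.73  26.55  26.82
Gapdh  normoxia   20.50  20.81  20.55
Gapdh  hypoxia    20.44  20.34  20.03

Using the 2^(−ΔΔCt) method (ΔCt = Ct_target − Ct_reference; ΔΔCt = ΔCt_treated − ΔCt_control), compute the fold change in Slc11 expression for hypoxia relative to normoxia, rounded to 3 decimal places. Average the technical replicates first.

0.392

Mean Ct: Slc11 normoxia 25.700; Slc11 hypoxia 26.700; Gapdh normoxia 20.620; Gapdh hypoxia 20.270
ΔCt(normoxia) = 25.700 − 20.620 = 5.080
ΔCt(hypoxia) = 26.700 − 20.270 = 6.430
ΔΔCt = 6.430 − 5.080 = 1.350
Fold change = 2^(−1.350) = 0.3923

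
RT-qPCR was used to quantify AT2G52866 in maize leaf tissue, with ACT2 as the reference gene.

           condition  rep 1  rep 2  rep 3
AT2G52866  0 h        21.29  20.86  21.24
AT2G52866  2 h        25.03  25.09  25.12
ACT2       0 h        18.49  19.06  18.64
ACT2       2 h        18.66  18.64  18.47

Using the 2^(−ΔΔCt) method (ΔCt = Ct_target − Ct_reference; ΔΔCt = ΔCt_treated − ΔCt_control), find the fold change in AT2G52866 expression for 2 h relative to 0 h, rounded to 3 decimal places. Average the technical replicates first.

0.059

Mean Ct: AT2G52866 0 h 21.130; AT2G52866 2 h 25.080; ACT2 0 h 18.730; ACT2 2 h 18.590
ΔCt(0 h) = 21.130 − 18.730 = 2.400
ΔCt(2 h) = 25.080 − 18.590 = 6.490
ΔΔCt = 6.490 − 2.400 = 4.090
Fold change = 2^(−4.090) = 0.0587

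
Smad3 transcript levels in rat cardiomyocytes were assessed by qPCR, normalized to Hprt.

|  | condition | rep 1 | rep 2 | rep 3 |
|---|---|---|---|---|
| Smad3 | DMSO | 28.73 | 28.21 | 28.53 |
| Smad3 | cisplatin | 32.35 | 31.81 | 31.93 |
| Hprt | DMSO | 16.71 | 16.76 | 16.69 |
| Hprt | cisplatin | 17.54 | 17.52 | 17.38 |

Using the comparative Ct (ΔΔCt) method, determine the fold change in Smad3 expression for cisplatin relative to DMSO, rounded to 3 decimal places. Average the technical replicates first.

Mean Ct: Smad3 DMSO 28.490; Smad3 cisplatin 32.030; Hprt DMSO 16.720; Hprt cisplatin 17.480
ΔCt(DMSO) = 28.490 − 16.720 = 11.770
ΔCt(cisplatin) = 32.030 − 17.480 = 14.550
ΔΔCt = 14.550 − 11.770 = 2.780
Fold change = 2^(−2.780) = 0.1456

0.146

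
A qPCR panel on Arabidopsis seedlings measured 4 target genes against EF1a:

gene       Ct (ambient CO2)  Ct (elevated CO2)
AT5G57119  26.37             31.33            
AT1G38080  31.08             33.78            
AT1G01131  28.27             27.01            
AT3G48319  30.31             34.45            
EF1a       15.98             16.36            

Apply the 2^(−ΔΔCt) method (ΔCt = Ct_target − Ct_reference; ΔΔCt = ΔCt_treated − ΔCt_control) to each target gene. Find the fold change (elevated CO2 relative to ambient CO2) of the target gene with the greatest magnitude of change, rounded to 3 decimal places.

AT5G57119: ΔΔCt = (31.33−16.36) − (26.37−15.98) = 14.97 − 10.39 = 4.58; fold change = 2^-4.58 = 0.042
AT1G38080: ΔΔCt = (33.78−16.36) − (31.08−15.98) = 17.42 − 15.10 = 2.32; fold change = 2^-2.32 = 0.200
AT1G01131: ΔΔCt = (27.01−16.36) − (28.27−15.98) = 10.65 − 12.29 = -1.64; fold change = 2^1.64 = 3.117
AT3G48319: ΔΔCt = (34.45−16.36) − (30.31−15.98) = 18.09 − 14.33 = 3.76; fold change = 2^-3.76 = 0.074
AT5G57119 has the largest |ΔΔCt| = 4.58.

0.042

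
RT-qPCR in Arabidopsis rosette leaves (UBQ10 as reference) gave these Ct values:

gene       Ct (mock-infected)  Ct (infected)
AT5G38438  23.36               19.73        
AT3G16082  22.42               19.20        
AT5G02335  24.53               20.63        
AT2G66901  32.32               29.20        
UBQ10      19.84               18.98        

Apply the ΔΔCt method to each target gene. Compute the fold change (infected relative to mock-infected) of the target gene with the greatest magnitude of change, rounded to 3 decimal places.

AT5G38438: ΔΔCt = (19.73−18.98) − (23.36−19.84) = 0.75 − 3.52 = -2.77; fold change = 2^2.77 = 6.821
AT3G16082: ΔΔCt = (19.20−18.98) − (22.42−19.84) = 0.22 − 2.58 = -2.36; fold change = 2^2.36 = 5.134
AT5G02335: ΔΔCt = (20.63−18.98) − (24.53−19.84) = 1.65 − 4.69 = -3.04; fold change = 2^3.04 = 8.225
AT2G66901: ΔΔCt = (29.20−18.98) − (32.32−19.84) = 10.22 − 12.48 = -2.26; fold change = 2^2.26 = 4.790
AT5G02335 has the largest |ΔΔCt| = 3.04.

8.225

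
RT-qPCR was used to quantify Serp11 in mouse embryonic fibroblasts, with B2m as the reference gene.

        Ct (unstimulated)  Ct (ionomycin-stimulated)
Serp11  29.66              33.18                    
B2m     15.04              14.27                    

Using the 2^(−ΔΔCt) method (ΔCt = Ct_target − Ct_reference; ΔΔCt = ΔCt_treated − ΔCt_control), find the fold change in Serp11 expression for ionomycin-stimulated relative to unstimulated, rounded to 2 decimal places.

0.05

ΔCt(unstimulated) = 29.660 − 15.040 = 14.620
ΔCt(ionomycin-stimulated) = 33.180 − 14.270 = 18.910
ΔΔCt = 18.910 − 14.620 = 4.290
Fold change = 2^(−4.290) = 0.051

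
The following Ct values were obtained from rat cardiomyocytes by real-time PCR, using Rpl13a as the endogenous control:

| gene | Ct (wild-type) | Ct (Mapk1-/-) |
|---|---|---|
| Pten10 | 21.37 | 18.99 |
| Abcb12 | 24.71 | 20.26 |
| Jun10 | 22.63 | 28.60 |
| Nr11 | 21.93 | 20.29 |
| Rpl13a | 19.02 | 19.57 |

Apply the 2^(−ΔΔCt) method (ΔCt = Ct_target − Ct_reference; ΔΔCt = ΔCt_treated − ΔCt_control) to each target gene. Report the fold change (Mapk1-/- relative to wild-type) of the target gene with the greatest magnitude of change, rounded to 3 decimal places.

Pten10: ΔΔCt = (18.99−19.57) − (21.37−19.02) = -0.58 − 2.35 = -2.93; fold change = 2^2.93 = 7.621
Abcb12: ΔΔCt = (20.26−19.57) − (24.71−19.02) = 0.69 − 5.69 = -5.00; fold change = 2^5.00 = 32.000
Jun10: ΔΔCt = (28.60−19.57) − (22.63−19.02) = 9.03 − 3.61 = 5.42; fold change = 2^-5.42 = 0.023
Nr11: ΔΔCt = (20.29−19.57) − (21.93−19.02) = 0.72 − 2.91 = -2.19; fold change = 2^2.19 = 4.563
Jun10 has the largest |ΔΔCt| = 5.42.

0.023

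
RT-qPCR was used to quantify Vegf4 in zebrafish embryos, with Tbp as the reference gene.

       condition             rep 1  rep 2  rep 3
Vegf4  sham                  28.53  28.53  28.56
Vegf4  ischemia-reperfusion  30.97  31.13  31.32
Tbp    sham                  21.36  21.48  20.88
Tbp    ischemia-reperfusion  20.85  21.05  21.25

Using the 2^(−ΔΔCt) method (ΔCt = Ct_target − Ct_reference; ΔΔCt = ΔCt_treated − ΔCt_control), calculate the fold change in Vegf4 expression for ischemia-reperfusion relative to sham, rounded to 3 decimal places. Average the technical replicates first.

0.145

Mean Ct: Vegf4 sham 28.540; Vegf4 ischemia-reperfusion 31.140; Tbp sham 21.240; Tbp ischemia-reperfusion 21.050
ΔCt(sham) = 28.540 − 21.240 = 7.300
ΔCt(ischemia-reperfusion) = 31.140 − 21.050 = 10.090
ΔΔCt = 10.090 − 7.300 = 2.790
Fold change = 2^(−2.790) = 0.1446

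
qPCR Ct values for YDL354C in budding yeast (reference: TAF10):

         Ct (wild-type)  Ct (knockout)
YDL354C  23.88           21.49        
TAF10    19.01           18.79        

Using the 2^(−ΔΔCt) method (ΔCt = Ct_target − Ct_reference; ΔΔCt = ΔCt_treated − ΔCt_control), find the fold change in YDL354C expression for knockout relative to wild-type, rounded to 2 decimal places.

4.50

ΔCt(wild-type) = 23.880 − 19.010 = 4.870
ΔCt(knockout) = 21.490 − 18.790 = 2.700
ΔΔCt = 2.700 − 4.870 = -2.170
Fold change = 2^(−(-2.170)) = 2^2.170 = 4.500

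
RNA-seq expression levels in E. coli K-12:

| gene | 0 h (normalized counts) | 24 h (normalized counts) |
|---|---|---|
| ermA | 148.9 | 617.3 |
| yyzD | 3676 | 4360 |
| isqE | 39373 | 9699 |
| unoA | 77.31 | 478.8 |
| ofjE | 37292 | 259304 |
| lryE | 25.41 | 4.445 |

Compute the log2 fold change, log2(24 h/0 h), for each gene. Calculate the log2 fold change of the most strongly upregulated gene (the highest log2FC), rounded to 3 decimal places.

log2(617.3/148.9) = 2.052  (ermA)
log2(4360/3676) = 0.246  (yyzD)
log2(9699/39373) = -2.021  (isqE)
log2(478.8/77.31) = 2.631  (unoA)
log2(259304/37292) = 2.798  (ofjE)
log2(4.445/25.41) = -2.515  (lryE)
ofjE is most strongly upregulated.

2.798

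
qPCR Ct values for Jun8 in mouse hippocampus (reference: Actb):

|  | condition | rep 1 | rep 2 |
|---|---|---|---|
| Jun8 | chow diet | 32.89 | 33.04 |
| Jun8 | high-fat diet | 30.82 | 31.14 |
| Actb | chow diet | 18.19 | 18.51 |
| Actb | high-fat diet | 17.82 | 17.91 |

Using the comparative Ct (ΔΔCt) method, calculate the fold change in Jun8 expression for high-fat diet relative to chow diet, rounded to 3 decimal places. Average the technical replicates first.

2.828

Mean Ct: Jun8 chow diet 32.965; Jun8 high-fat diet 30.980; Actb chow diet 18.350; Actb high-fat diet 17.865
ΔCt(chow diet) = 32.965 − 18.350 = 14.615
ΔCt(high-fat diet) = 30.980 − 17.865 = 13.115
ΔΔCt = 13.115 − 14.615 = -1.500
Fold change = 2^(−(-1.500)) = 2^1.500 = 2.8284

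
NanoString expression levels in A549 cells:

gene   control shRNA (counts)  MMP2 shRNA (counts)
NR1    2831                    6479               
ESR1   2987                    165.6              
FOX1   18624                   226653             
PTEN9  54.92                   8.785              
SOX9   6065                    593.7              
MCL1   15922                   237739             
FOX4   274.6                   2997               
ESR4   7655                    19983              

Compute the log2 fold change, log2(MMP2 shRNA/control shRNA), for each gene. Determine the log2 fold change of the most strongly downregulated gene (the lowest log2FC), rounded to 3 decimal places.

log2(6479/2831) = 1.194  (NR1)
log2(165.6/2987) = -4.173  (ESR1)
log2(226653/18624) = 3.605  (FOX1)
log2(8.785/54.92) = -2.644  (PTEN9)
log2(593.7/6065) = -3.353  (SOX9)
log2(237739/15922) = 3.900  (MCL1)
log2(2997/274.6) = 3.448  (FOX4)
log2(19983/7655) = 1.384  (ESR4)
ESR1 is most strongly downregulated.

-4.173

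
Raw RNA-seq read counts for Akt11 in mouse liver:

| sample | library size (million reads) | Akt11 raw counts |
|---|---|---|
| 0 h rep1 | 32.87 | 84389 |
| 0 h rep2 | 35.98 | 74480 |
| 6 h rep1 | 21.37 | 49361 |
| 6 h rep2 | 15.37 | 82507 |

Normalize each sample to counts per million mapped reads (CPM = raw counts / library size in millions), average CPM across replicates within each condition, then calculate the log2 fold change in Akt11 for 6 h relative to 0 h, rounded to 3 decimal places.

0.727

CPM(0 h rep1) = 84389 / 32.87 = 2567.3563
CPM(0 h rep2) = 74480 / 35.98 = 2070.0389
CPM(6 h rep1) = 49361 / 21.37 = 2309.8269
CPM(6 h rep2) = 82507 / 15.37 = 5368.0547
mean CPM(0 h) = 2318.6976; mean CPM(6 h) = 3838.9408
Fold change = 3838.9408 / 2318.6976 = 1.65565
log2(1.65565) = 0.7274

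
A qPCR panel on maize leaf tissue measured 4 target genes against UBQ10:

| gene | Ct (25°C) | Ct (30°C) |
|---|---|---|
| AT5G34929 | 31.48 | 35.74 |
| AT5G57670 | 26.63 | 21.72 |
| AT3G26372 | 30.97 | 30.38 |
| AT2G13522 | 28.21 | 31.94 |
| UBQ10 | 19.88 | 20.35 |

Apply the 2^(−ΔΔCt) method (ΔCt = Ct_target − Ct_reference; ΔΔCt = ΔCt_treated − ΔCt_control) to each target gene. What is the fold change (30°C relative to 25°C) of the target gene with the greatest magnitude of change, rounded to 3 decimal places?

41.643

AT5G34929: ΔΔCt = (35.74−20.35) − (31.48−19.88) = 15.39 − 11.60 = 3.79; fold change = 2^-3.79 = 0.072
AT5G57670: ΔΔCt = (21.72−20.35) − (26.63−19.88) = 1.37 − 6.75 = -5.38; fold change = 2^5.38 = 41.643
AT3G26372: ΔΔCt = (30.38−20.35) − (30.97−19.88) = 10.03 − 11.09 = -1.06; fold change = 2^1.06 = 2.085
AT2G13522: ΔΔCt = (31.94−20.35) − (28.21−19.88) = 11.59 − 8.33 = 3.26; fold change = 2^-3.26 = 0.104
AT5G57670 has the largest |ΔΔCt| = 5.38.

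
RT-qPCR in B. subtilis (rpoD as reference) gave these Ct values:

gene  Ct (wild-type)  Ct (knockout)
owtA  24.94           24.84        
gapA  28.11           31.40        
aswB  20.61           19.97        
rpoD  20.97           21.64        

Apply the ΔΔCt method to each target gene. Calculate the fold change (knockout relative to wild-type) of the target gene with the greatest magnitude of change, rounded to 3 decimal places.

0.163

owtA: ΔΔCt = (24.84−21.64) − (24.94−20.97) = 3.20 − 3.97 = -0.77; fold change = 2^0.77 = 1.705
gapA: ΔΔCt = (31.40−21.64) − (28.11−20.97) = 9.76 − 7.14 = 2.62; fold change = 2^-2.62 = 0.163
aswB: ΔΔCt = (19.97−21.64) − (20.61−20.97) = -1.67 − (-0.36) = -1.31; fold change = 2^1.31 = 2.479
gapA has the largest |ΔΔCt| = 2.62.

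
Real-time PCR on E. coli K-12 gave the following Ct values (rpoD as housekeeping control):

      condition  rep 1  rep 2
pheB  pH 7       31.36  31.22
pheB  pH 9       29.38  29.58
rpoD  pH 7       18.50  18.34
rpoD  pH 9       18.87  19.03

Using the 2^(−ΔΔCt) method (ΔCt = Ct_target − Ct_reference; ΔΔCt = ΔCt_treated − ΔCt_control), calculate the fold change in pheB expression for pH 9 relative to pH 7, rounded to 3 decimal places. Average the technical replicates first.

5.063

Mean Ct: pheB pH 7 31.290; pheB pH 9 29.480; rpoD pH 7 18.420; rpoD pH 9 18.950
ΔCt(pH 7) = 31.290 − 18.420 = 12.870
ΔCt(pH 9) = 29.480 − 18.950 = 10.530
ΔΔCt = 10.530 − 12.870 = -2.340
Fold change = 2^(−(-2.340)) = 2^2.340 = 5.0630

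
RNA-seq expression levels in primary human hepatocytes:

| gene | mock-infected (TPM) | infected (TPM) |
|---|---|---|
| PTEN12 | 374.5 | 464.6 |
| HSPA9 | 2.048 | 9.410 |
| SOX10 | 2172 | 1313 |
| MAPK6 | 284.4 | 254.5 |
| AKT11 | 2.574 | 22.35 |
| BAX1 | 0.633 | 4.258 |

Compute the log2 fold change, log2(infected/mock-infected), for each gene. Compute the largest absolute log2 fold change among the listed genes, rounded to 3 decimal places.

log2(464.6/374.5) = 0.311  (PTEN12)
log2(9.410/2.048) = 2.200  (HSPA9)
log2(1313/2172) = -0.726  (SOX10)
log2(254.5/284.4) = -0.160  (MAPK6)
log2(22.35/2.574) = 3.118  (AKT11)
log2(4.258/0.633) = 2.750  (BAX1)
The largest magnitude belongs to AKT11.

3.118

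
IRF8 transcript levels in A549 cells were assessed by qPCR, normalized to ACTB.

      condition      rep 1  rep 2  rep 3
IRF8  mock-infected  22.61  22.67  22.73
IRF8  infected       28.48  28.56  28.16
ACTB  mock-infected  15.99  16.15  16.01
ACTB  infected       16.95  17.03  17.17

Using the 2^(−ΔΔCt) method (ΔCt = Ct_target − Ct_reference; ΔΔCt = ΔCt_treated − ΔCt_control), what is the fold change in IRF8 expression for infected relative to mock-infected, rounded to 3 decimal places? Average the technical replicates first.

Mean Ct: IRF8 mock-infected 22.670; IRF8 infected 28.400; ACTB mock-infected 16.050; ACTB infected 17.050
ΔCt(mock-infected) = 22.670 − 16.050 = 6.620
ΔCt(infected) = 28.400 − 17.050 = 11.350
ΔΔCt = 11.350 − 6.620 = 4.730
Fold change = 2^(−4.730) = 0.0377

0.038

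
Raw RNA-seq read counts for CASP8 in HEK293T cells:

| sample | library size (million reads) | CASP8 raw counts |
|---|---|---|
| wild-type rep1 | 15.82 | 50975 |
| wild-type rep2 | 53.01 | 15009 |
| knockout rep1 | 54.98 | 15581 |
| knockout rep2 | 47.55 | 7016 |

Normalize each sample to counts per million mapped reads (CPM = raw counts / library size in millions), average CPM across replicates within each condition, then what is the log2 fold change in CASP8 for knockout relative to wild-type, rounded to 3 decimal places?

CPM(wild-type rep1) = 50975 / 15.82 = 3222.1871
CPM(wild-type rep2) = 15009 / 53.01 = 283.1353
CPM(knockout rep1) = 15581 / 54.98 = 283.3940
CPM(knockout rep2) = 7016 / 47.55 = 147.5499
mean CPM(wild-type) = 1752.6612; mean CPM(knockout) = 215.4720
Fold change = 215.4720 / 1752.6612 = 0.12294
log2(0.12294) = -3.0240

-3.024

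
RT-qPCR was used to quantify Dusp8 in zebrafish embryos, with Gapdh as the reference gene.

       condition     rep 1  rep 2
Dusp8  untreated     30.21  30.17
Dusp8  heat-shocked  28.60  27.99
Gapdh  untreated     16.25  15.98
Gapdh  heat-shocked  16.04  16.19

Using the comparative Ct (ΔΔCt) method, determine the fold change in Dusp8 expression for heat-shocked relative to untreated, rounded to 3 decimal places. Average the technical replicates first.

3.719

Mean Ct: Dusp8 untreated 30.190; Dusp8 heat-shocked 28.295; Gapdh untreated 16.115; Gapdh heat-shocked 16.115
ΔCt(untreated) = 30.190 − 16.115 = 14.075
ΔCt(heat-shocked) = 28.295 − 16.115 = 12.180
ΔΔCt = 12.180 − 14.075 = -1.895
Fold change = 2^(−(-1.895)) = 2^1.895 = 3.7192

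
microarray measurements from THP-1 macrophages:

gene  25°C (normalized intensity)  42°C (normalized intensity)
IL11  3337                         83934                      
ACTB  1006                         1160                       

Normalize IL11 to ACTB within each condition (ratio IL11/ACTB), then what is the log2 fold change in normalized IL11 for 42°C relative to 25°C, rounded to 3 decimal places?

IL11/ACTB (25°C) = 3337 / 1006 = 3.3171
IL11/ACTB (42°C) = 83934 / 1160 = 72.357
Fold change = 72.357 / 3.3171 = 21.8133
log2(21.8133) = 4.4471

4.447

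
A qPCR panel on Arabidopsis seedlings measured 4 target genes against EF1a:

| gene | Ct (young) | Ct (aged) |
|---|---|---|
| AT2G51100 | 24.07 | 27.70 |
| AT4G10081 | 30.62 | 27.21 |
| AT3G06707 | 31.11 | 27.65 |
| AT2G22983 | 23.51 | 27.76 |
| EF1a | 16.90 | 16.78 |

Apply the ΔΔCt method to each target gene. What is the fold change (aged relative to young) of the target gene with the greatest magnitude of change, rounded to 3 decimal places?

0.048

AT2G51100: ΔΔCt = (27.70−16.78) − (24.07−16.90) = 10.92 − 7.17 = 3.75; fold change = 2^-3.75 = 0.074
AT4G10081: ΔΔCt = (27.21−16.78) − (30.62−16.90) = 10.43 − 13.72 = -3.29; fold change = 2^3.29 = 9.781
AT3G06707: ΔΔCt = (27.65−16.78) − (31.11−16.90) = 10.87 − 14.21 = -3.34; fold change = 2^3.34 = 10.126
AT2G22983: ΔΔCt = (27.76−16.78) − (23.51−16.90) = 10.98 − 6.61 = 4.37; fold change = 2^-4.37 = 0.048
AT2G22983 has the largest |ΔΔCt| = 4.37.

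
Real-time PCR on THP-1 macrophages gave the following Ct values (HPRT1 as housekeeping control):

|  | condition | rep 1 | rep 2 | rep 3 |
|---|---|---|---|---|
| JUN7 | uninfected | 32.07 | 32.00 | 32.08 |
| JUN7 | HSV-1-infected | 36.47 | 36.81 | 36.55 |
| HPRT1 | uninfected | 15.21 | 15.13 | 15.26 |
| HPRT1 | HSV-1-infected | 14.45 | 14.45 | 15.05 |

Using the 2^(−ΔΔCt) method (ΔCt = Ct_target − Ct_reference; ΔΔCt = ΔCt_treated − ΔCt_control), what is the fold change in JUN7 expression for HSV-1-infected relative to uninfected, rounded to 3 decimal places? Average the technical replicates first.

Mean Ct: JUN7 uninfected 32.050; JUN7 HSV-1-infected 36.610; HPRT1 uninfected 15.200; HPRT1 HSV-1-infected 14.650
ΔCt(uninfected) = 32.050 − 15.200 = 16.850
ΔCt(HSV-1-infected) = 36.610 − 14.650 = 21.960
ΔΔCt = 21.960 − 16.850 = 5.110
Fold change = 2^(−5.110) = 0.0290

0.029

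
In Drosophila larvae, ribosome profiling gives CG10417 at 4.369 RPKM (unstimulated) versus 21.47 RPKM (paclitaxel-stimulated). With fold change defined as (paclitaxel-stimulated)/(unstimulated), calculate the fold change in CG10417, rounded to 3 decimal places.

4.914

Fold change = 21.47 / 4.369 = 4.9142
CG10417 is upregulated.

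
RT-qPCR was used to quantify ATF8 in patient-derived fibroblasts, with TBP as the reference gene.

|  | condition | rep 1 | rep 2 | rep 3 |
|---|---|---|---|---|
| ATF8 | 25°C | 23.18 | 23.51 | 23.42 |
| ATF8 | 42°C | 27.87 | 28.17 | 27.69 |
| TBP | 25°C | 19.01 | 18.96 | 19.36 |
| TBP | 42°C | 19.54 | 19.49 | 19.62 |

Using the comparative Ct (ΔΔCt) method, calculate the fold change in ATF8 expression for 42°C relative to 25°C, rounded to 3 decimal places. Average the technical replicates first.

0.058

Mean Ct: ATF8 25°C 23.370; ATF8 42°C 27.910; TBP 25°C 19.110; TBP 42°C 19.550
ΔCt(25°C) = 23.370 − 19.110 = 4.260
ΔCt(42°C) = 27.910 − 19.550 = 8.360
ΔΔCt = 8.360 − 4.260 = 4.100
Fold change = 2^(−4.100) = 0.0583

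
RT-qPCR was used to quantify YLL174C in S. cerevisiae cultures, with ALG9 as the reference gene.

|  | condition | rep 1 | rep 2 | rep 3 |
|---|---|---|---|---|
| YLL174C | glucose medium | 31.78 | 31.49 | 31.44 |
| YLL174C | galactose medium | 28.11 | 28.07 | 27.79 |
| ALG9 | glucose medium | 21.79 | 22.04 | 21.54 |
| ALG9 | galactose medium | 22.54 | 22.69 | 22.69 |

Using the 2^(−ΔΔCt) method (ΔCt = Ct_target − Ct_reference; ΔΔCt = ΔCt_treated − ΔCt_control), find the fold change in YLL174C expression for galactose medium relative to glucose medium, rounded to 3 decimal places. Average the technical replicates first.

Mean Ct: YLL174C glucose medium 31.570; YLL174C galactose medium 27.990; ALG9 glucose medium 21.790; ALG9 galactose medium 22.640
ΔCt(glucose medium) = 31.570 − 21.790 = 9.780
ΔCt(galactose medium) = 27.990 − 22.640 = 5.350
ΔΔCt = 5.350 − 9.780 = -4.430
Fold change = 2^(−(-4.430)) = 2^4.430 = 21.5557

21.556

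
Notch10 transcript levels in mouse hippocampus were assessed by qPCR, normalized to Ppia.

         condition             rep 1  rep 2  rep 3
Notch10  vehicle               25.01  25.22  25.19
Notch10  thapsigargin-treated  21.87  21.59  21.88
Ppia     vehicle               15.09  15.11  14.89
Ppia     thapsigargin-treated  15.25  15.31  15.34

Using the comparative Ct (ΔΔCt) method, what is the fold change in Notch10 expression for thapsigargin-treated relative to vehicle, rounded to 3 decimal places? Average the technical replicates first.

12.381

Mean Ct: Notch10 vehicle 25.140; Notch10 thapsigargin-treated 21.780; Ppia vehicle 15.030; Ppia thapsigargin-treated 15.300
ΔCt(vehicle) = 25.140 − 15.030 = 10.110
ΔCt(thapsigargin-treated) = 21.780 − 15.300 = 6.480
ΔΔCt = 6.480 − 10.110 = -3.630
Fold change = 2^(−(-3.630)) = 2^3.630 = 12.3805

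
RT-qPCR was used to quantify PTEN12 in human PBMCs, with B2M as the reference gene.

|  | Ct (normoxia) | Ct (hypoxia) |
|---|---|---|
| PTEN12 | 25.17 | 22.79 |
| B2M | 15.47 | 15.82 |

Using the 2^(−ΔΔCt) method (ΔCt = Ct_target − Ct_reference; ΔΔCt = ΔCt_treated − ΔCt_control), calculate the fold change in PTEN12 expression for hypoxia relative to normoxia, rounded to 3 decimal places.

6.635

ΔCt(normoxia) = 25.170 − 15.470 = 9.700
ΔCt(hypoxia) = 22.790 − 15.820 = 6.970
ΔΔCt = 6.970 − 9.700 = -2.730
Fold change = 2^(−(-2.730)) = 2^2.730 = 6.6346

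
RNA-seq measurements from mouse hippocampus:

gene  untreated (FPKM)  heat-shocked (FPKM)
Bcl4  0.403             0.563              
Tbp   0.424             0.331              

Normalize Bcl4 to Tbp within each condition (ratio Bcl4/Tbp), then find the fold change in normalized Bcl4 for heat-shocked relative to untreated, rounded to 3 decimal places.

1.790

Bcl4/Tbp (untreated) = 0.403 / 0.424 = 0.95047
Bcl4/Tbp (heat-shocked) = 0.563 / 0.331 = 1.7009
Fold change = 1.7009 / 0.95047 = 1.7895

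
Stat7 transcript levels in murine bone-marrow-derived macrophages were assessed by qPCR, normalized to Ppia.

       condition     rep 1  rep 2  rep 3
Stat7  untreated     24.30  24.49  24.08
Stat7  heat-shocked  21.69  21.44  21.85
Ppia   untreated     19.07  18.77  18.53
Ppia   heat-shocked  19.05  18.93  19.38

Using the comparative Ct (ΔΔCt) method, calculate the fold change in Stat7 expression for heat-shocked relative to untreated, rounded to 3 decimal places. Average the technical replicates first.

Mean Ct: Stat7 untreated 24.290; Stat7 heat-shocked 21.660; Ppia untreated 18.790; Ppia heat-shocked 19.120
ΔCt(untreated) = 24.290 − 18.790 = 5.500
ΔCt(heat-shocked) = 21.660 − 19.120 = 2.540
ΔΔCt = 2.540 − 5.500 = -2.960
Fold change = 2^(−(-2.960)) = 2^2.960 = 7.7812

7.781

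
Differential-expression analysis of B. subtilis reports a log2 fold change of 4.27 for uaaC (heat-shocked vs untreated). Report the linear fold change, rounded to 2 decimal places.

19.29

Fold change = 2^(4.27) = 19.293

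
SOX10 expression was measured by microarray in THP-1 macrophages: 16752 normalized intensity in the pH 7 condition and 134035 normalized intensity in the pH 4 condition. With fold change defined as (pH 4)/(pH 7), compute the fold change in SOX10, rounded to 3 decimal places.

8.001

Fold change = 134035 / 16752 = 8.0011
SOX10 is upregulated.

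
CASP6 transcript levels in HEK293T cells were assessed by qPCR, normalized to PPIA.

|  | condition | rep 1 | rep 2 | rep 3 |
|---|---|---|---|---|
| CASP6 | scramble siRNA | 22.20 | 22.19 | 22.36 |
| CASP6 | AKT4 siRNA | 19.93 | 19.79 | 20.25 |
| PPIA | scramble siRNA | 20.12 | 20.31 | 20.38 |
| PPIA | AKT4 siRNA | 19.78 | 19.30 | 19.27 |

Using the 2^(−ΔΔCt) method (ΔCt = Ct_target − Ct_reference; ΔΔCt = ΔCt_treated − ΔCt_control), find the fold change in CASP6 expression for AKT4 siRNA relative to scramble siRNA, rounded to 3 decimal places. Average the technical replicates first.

2.713

Mean Ct: CASP6 scramble siRNA 22.250; CASP6 AKT4 siRNA 19.990; PPIA scramble siRNA 20.270; PPIA AKT4 siRNA 19.450
ΔCt(scramble siRNA) = 22.250 − 20.270 = 1.980
ΔCt(AKT4 siRNA) = 19.990 − 19.450 = 0.540
ΔΔCt = 0.540 − 1.980 = -1.440
Fold change = 2^(−(-1.440)) = 2^1.440 = 2.7132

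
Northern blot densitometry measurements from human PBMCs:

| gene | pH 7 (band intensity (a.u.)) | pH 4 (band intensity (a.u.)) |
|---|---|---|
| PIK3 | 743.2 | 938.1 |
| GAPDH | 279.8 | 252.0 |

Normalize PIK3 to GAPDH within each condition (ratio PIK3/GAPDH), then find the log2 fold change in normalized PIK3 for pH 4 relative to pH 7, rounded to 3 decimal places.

PIK3/GAPDH (pH 7) = 743.2 / 279.8 = 2.6562
PIK3/GAPDH (pH 4) = 938.1 / 252.0 = 3.7226
Fold change = 3.7226 / 2.6562 = 1.4015
log2(1.4015) = 0.4870

0.487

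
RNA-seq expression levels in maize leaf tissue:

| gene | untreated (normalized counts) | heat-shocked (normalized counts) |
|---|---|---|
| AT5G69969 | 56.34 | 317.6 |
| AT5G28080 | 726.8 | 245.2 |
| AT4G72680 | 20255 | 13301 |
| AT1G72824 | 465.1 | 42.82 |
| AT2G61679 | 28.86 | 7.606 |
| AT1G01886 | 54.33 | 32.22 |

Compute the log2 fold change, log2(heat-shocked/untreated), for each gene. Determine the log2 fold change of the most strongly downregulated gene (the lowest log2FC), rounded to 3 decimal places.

log2(317.6/56.34) = 2.495  (AT5G69969)
log2(245.2/726.8) = -1.568  (AT5G28080)
log2(13301/20255) = -0.607  (AT4G72680)
log2(42.82/465.1) = -3.441  (AT1G72824)
log2(7.606/28.86) = -1.924  (AT2G61679)
log2(32.22/54.33) = -0.754  (AT1G01886)
AT1G72824 is most strongly downregulated.

-3.441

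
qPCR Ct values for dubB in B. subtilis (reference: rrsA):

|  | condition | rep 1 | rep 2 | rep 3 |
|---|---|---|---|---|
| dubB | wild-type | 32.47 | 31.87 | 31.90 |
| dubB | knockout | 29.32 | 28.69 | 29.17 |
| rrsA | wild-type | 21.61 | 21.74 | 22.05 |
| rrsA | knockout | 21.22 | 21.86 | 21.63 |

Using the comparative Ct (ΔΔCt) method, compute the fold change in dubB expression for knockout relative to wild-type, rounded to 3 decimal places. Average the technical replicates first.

Mean Ct: dubB wild-type 32.080; dubB knockout 29.060; rrsA wild-type 21.800; rrsA knockout 21.570
ΔCt(wild-type) = 32.080 − 21.800 = 10.280
ΔCt(knockout) = 29.060 − 21.570 = 7.490
ΔΔCt = 7.490 − 10.280 = -2.790
Fold change = 2^(−(-2.790)) = 2^2.790 = 6.9163

6.916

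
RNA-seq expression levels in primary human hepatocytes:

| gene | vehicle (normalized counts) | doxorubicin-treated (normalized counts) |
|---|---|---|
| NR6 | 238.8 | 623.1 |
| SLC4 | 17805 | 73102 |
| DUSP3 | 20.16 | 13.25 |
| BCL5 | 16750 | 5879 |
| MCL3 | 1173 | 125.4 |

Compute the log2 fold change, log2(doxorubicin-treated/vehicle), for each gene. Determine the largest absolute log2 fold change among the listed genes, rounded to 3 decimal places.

3.226

log2(623.1/238.8) = 1.384  (NR6)
log2(73102/17805) = 2.038  (SLC4)
log2(13.25/20.16) = -0.606  (DUSP3)
log2(5879/16750) = -1.511  (BCL5)
log2(125.4/1173) = -3.226  (MCL3)
The largest magnitude belongs to MCL3.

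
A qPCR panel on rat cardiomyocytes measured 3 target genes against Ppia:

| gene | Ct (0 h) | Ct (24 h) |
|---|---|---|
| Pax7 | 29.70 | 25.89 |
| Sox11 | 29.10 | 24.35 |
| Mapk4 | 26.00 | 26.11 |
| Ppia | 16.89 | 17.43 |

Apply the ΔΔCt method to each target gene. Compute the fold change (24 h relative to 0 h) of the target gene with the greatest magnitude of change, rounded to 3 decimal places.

39.124

Pax7: ΔΔCt = (25.89−17.43) − (29.70−16.89) = 8.46 − 12.81 = -4.35; fold change = 2^4.35 = 20.393
Sox11: ΔΔCt = (24.35−17.43) − (29.10−16.89) = 6.92 − 12.21 = -5.29; fold change = 2^5.29 = 39.124
Mapk4: ΔΔCt = (26.11−17.43) − (26.00−16.89) = 8.68 − 9.11 = -0.43; fold change = 2^0.43 = 1.347
Sox11 has the largest |ΔΔCt| = 5.29.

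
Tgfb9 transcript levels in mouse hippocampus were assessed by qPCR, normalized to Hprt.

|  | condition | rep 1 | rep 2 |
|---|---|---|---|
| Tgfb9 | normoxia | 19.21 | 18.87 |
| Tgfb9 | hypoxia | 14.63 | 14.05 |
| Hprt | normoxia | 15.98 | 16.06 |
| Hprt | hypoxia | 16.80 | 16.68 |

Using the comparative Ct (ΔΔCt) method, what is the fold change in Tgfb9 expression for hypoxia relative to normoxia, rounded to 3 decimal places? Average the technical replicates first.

Mean Ct: Tgfb9 normoxia 19.040; Tgfb9 hypoxia 14.340; Hprt normoxia 16.020; Hprt hypoxia 16.740
ΔCt(normoxia) = 19.040 − 16.020 = 3.020
ΔCt(hypoxia) = 14.340 − 16.740 = -2.400
ΔΔCt = -2.400 − 3.020 = -5.420
Fold change = 2^(−(-5.420)) = 2^5.420 = 42.8137

42.814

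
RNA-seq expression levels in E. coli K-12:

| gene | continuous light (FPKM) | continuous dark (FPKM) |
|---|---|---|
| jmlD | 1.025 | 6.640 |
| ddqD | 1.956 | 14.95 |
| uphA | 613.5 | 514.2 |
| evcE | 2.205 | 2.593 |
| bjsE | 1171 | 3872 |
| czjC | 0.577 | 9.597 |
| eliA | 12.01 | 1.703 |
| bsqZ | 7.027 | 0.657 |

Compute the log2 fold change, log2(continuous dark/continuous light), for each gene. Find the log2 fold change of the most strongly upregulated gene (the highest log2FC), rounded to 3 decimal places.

log2(6.640/1.025) = 2.696  (jmlD)
log2(14.95/1.956) = 2.934  (ddqD)
log2(514.2/613.5) = -0.255  (uphA)
log2(2.593/2.205) = 0.234  (evcE)
log2(3872/1171) = 1.725  (bjsE)
log2(9.597/0.577) = 4.056  (czjC)
log2(1.703/12.01) = -2.818  (eliA)
log2(0.657/7.027) = -3.419  (bsqZ)
czjC is most strongly upregulated.

4.056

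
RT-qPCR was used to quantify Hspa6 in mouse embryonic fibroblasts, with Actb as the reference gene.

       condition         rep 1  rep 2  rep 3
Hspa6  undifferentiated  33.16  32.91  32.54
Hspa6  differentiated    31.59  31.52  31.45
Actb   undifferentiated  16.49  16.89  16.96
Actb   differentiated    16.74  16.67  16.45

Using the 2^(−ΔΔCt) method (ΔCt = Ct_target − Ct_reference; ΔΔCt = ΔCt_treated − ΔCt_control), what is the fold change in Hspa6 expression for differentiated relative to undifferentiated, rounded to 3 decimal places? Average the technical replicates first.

2.282

Mean Ct: Hspa6 undifferentiated 32.870; Hspa6 differentiated 31.520; Actb undifferentiated 16.780; Actb differentiated 16.620
ΔCt(undifferentiated) = 32.870 − 16.780 = 16.090
ΔCt(differentiated) = 31.520 − 16.620 = 14.900
ΔΔCt = 14.900 − 16.090 = -1.190
Fold change = 2^(−(-1.190)) = 2^1.190 = 2.2815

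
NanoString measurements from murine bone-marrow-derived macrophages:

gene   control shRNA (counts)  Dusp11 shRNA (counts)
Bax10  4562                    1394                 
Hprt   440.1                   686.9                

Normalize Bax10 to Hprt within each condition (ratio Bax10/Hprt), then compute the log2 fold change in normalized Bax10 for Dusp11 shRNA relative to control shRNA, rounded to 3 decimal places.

-2.353

Bax10/Hprt (control shRNA) = 4562 / 440.1 = 10.366
Bax10/Hprt (Dusp11 shRNA) = 1394 / 686.9 = 2.0294
Fold change = 2.0294 / 10.366 = 0.1958
log2(0.1958) = -2.3527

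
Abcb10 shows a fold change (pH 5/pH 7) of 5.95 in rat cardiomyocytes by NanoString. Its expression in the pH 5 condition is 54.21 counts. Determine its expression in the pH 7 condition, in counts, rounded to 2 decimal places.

pH 7 expression = 54.21 / 5.95 = 9.11

9.11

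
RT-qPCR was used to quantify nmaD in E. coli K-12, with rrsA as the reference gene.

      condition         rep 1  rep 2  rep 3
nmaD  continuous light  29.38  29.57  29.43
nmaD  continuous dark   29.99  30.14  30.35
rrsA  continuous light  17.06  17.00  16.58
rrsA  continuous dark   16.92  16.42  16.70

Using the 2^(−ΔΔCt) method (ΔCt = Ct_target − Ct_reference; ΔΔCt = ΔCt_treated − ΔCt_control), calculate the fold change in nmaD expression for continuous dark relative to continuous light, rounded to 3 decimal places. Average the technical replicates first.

0.536

Mean Ct: nmaD continuous light 29.460; nmaD continuous dark 30.160; rrsA continuous light 16.880; rrsA continuous dark 16.680
ΔCt(continuous light) = 29.460 − 16.880 = 12.580
ΔCt(continuous dark) = 30.160 − 16.680 = 13.480
ΔΔCt = 13.480 − 12.580 = 0.900
Fold change = 2^(−0.900) = 0.5359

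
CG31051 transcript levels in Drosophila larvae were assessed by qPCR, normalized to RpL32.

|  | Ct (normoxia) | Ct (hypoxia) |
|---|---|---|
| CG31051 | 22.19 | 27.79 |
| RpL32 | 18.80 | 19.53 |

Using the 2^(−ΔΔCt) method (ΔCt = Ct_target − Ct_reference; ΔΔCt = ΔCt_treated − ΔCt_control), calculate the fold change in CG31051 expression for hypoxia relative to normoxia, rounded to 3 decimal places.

ΔCt(normoxia) = 22.190 − 18.800 = 3.390
ΔCt(hypoxia) = 27.790 − 19.530 = 8.260
ΔΔCt = 8.260 − 3.390 = 4.870
Fold change = 2^(−4.870) = 0.0342

0.034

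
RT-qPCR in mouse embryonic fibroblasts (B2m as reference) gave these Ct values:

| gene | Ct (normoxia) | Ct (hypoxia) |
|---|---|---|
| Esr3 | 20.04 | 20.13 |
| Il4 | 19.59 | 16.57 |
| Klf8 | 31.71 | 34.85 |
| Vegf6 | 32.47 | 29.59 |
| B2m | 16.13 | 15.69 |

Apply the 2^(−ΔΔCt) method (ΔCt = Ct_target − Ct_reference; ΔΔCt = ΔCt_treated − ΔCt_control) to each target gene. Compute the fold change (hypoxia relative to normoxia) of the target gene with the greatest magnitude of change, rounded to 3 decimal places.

0.084

Esr3: ΔΔCt = (20.13−15.69) − (20.04−16.13) = 4.44 − 3.91 = 0.53; fold change = 2^-0.53 = 0.693
Il4: ΔΔCt = (16.57−15.69) − (19.59−16.13) = 0.88 − 3.46 = -2.58; fold change = 2^2.58 = 5.979
Klf8: ΔΔCt = (34.85−15.69) − (31.71−16.13) = 19.16 − 15.58 = 3.58; fold change = 2^-3.58 = 0.084
Vegf6: ΔΔCt = (29.59−15.69) − (32.47−16.13) = 13.90 − 16.34 = -2.44; fold change = 2^2.44 = 5.426
Klf8 has the largest |ΔΔCt| = 3.58.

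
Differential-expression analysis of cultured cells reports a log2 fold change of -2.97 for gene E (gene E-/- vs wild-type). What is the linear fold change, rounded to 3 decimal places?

Fold change = 2^(-2.97) = 0.1276
That is, gene E drops to 12.8% of the wild-type level.

0.128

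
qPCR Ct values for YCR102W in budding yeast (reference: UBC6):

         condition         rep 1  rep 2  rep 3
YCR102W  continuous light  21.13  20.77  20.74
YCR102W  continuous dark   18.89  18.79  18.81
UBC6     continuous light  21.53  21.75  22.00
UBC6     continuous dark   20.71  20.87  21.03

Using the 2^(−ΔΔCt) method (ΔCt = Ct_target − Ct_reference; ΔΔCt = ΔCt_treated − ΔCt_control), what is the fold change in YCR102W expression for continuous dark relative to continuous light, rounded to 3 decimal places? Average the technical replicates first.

Mean Ct: YCR102W continuous light 20.880; YCR102W continuous dark 18.830; UBC6 continuous light 21.760; UBC6 continuous dark 20.870
ΔCt(continuous light) = 20.880 − 21.760 = -0.880
ΔCt(continuous dark) = 18.830 − 20.870 = -2.040
ΔΔCt = -2.040 − (-0.880) = -1.160
Fold change = 2^(−(-1.160)) = 2^1.160 = 2.2346

2.235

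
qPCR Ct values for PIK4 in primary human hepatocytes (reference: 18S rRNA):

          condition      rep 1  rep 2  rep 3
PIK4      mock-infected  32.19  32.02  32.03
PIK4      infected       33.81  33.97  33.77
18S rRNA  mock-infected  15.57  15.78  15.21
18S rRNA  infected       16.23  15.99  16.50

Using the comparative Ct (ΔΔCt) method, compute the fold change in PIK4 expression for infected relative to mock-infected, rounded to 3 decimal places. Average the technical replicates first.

0.483

Mean Ct: PIK4 mock-infected 32.080; PIK4 infected 33.850; 18S rRNA mock-infected 15.520; 18S rRNA infected 16.240
ΔCt(mock-infected) = 32.080 − 15.520 = 16.560
ΔCt(infected) = 33.850 − 16.240 = 17.610
ΔΔCt = 17.610 − 16.560 = 1.050
Fold change = 2^(−1.050) = 0.4830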